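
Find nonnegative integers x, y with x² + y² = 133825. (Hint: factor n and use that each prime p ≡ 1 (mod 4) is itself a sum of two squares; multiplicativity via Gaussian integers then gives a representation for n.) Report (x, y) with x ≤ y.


Step 1: Factor n = 133825 = 5^2 · 53 · 101.
Step 2: Check the mod-4 condition on each prime factor: 5 ≡ 1 (mod 4), exponent 2; 53 ≡ 1 (mod 4), exponent 1; 101 ≡ 1 (mod 4), exponent 1.
All primes ≡ 3 (mod 4) appear to even exponent (or don't appear), so by the two-squares theorem n IS expressible as a sum of two squares.
Step 3: Build a representation. Group n = k² · m with k = 5 and m = 53 · 101 = 5353 (a product of primes ≡ 1 (mod 4)); a representation of m scales to one of n via (k·x)² + (k·y)² = k²(x² + y²). Each prime p ≡ 1 (mod 4) is itself a sum of two squares; find a² by testing p − a² for a perfect square:
  53: 53 − 1² = 52, 53 − 2² = 49 = 7² ⇒ 53 = 2² + 7².
  101: 101 − 1² = 100 = 10² ⇒ 101 = 1² + 10².
  Combine using the Brahmagupta–Fibonacci identity (a² + b²)(c² + d²) = (ac − bd)² + (ad + bc)² = (ac + bd)² + (ad − bc)²:
  53 · 101 = 5353: from (2² + 7²)(1² + 10²), take (2·1 − 7·10, 2·10 + 7·1) = (2 − 70, 20 + 7) = (-68, 27); dropping signs (only squares matter) gives (68, 27); check 68² + 27² = 4624 + 729 = 5353 ✓.
  Scale by k = 5: (5·68, 5·27) = (340, 135).
Step 4: Order so x ≤ y and verify: 135² + 340² = 18225 + 115600 = 133825 = n. ✓

n = 133825 = 135² + 340² (one valid representation with x ≤ y).


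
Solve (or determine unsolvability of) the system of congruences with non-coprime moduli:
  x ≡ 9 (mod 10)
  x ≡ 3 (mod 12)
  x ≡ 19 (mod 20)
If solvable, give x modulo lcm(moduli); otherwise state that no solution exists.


Moduli 10, 12, 20 are not pairwise coprime, so CRT works modulo lcm(m_i) when all pairwise compatibility conditions hold.
Pairwise compatibility: gcd(m_i, m_j) must divide a_i - a_j for every pair.
Merge one congruence at a time:
  Start: x ≡ 9 (mod 10).
  Combine with x ≡ 3 (mod 12): gcd(10, 12) = 2; 3 - 9 = -6, which IS divisible by 2, so compatible.
    Write x = 9 + 10·t and substitute into x ≡ 3 (mod 12): 10·t ≡ 3 − 9 = -6 (mod 12).
    Divide the congruence (and modulus) by g = 2: 5·t ≡ -3 (mod 6).
    Reduce coefficients mod 6: 5·t ≡ 3 (mod 6).
    The inverse of 5 mod 6 is 5 (since 5·5 = 25 = 4·6 + 1), so t ≡ 5·3 = 15 ≡ 3 (mod 6).
    Then x = 9 + 10·3 = 39, valid modulo lcm(10, 12) = 60: x ≡ 39 (mod 60).
  Combine with x ≡ 19 (mod 20): gcd(60, 20) = 20; 19 - 39 = -20, which IS divisible by 20, so compatible.
    Write x = 39 + 60·t and substitute into x ≡ 19 (mod 20): 60·t ≡ 19 − 39 = -20 (mod 20).
    Divide the congruence (and modulus) by g = 20: 3·t ≡ -1 (mod 1).
    Modulo 1 every t works; take t = 0.
    Then x = 39 + 60·0 = 39, valid modulo lcm(60, 20) = 60: x ≡ 39 (mod 60).
Verify: 39 mod 10 = 9, 39 mod 12 = 3, 39 mod 20 = 19.

x ≡ 39 (mod 60).


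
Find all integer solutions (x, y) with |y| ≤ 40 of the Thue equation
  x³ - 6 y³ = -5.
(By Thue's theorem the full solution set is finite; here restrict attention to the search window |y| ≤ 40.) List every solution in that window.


The equation is x³ - 6y³ = -5. For fixed y, x³ = 6·y³ − 5, so a solution requires the RHS to be a perfect cube.
Strategy: iterate y from -40 to 40, compute RHS = 6·y³ − 5, and check whether it is a (positive or negative) perfect cube.
Check small values of y:
  y = 0: RHS = -5 is not a perfect cube.
  y = 1: RHS = 1 = (1)³ ⇒ x = 1 works.
  y = -1: RHS = -11 is not a perfect cube.
  y = 2: RHS = 43 is not a perfect cube.
  y = -2: RHS = -53 is not a perfect cube.
  y = 3: RHS = 157 is not a perfect cube.
  y = -3: RHS = -167 is not a perfect cube.
Continuing the search up to |y| = 40 finds no further solutions beyond those listed.
Collected solutions: (1, 1).

Solutions (with |y| ≤ 40): (1, 1).


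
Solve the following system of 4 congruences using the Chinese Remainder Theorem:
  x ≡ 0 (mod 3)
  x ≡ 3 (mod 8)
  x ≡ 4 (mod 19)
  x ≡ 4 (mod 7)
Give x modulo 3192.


Product of moduli M = 3 · 8 · 19 · 7 = 3192.
Merge one congruence at a time:
  Start: x ≡ 0 (mod 3).
  Combine with x ≡ 3 (mod 8); new modulus lcm = 24.
    Write x = 0 + 3·t and substitute into x ≡ 3 (mod 8): 3·t ≡ 3 − 0 = 3 (mod 8).
    The inverse of 3 mod 8 is 3 (since 3·3 = 9 = 1·8 + 1), so t ≡ 3·3 = 9 ≡ 1 (mod 8).
    Then x = 0 + 3·1 = 3, valid modulo lcm(3, 8) = 24: x ≡ 3 (mod 24).
  Combine with x ≡ 4 (mod 19); new modulus lcm = 456.
    Write x = 3 + 24·t and substitute into x ≡ 4 (mod 19): 24·t ≡ 4 − 3 = 1 (mod 19).
    Reduce coefficients mod 19: 5·t ≡ 1 (mod 19).
    The inverse of 5 mod 19 is 4 (since 5·4 = 20 = 1·19 + 1), so t ≡ 4·1 = 4 ≡ 4 (mod 19).
    Then x = 3 + 24·4 = 99, valid modulo lcm(24, 19) = 456: x ≡ 99 (mod 456).
  Combine with x ≡ 4 (mod 7); new modulus lcm = 3192.
    Write x = 99 + 456·t and substitute into x ≡ 4 (mod 7): 456·t ≡ 4 − 99 = -95 (mod 7).
    Reduce coefficients mod 7: 1·t ≡ 3 (mod 7).
    So t ≡ 3 (mod 7).
    Then x = 99 + 456·3 = 1467, valid modulo lcm(456, 7) = 3192: x ≡ 1467 (mod 3192).
Verify against each original: 1467 mod 3 = 0, 1467 mod 8 = 3, 1467 mod 19 = 4, 1467 mod 7 = 4.

x ≡ 1467 (mod 3192).


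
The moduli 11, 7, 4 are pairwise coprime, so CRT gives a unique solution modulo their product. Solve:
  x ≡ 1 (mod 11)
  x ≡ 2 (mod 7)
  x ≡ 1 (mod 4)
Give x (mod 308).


Moduli 11, 7, 4 are pairwise coprime; by CRT there is a unique solution modulo M = 11 · 7 · 4 = 308.
Solve pairwise, accumulating the modulus:
  Start with x ≡ 1 (mod 11).
  Combine with x ≡ 2 (mod 7): since gcd(11, 7) = 1, we get a unique residue mod 77.
    Write x = 1 + 11·t and substitute into x ≡ 2 (mod 7): 11·t ≡ 2 − 1 = 1 (mod 7).
    Reduce coefficients mod 7: 4·t ≡ 1 (mod 7).
    The inverse of 4 mod 7 is 2 (since 4·2 = 8 = 1·7 + 1), so t ≡ 2·1 = 2 ≡ 2 (mod 7).
    Then x = 1 + 11·2 = 23, valid modulo lcm(11, 7) = 77: x ≡ 23 (mod 77).
  Combine with x ≡ 1 (mod 4): since gcd(77, 4) = 1, we get a unique residue mod 308.
    Write x = 23 + 77·t and substitute into x ≡ 1 (mod 4): 77·t ≡ 1 − 23 = -22 (mod 4).
    Reduce coefficients mod 4: 1·t ≡ 2 (mod 4).
    So t ≡ 2 (mod 4).
    Then x = 23 + 77·2 = 177, valid modulo lcm(77, 4) = 308: x ≡ 177 (mod 308).
Verify: 177 mod 11 = 1 ✓, 177 mod 7 = 2 ✓, 177 mod 4 = 1 ✓.

x ≡ 177 (mod 308).


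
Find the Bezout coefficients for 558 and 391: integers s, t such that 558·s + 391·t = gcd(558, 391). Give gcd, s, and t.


Euclidean algorithm on (558, 391) — divide until remainder is 0:
  558 = 1 · 391 + 167
  391 = 2 · 167 + 57
  167 = 2 · 57 + 53
  57 = 1 · 53 + 4
  53 = 13 · 4 + 1
  4 = 4 · 1 + 0
gcd(558, 391) = 1.
Track Bezout coefficients alongside the remainders: start with r₀ = 558 = a·1 + b·0 (s = 1, t = 0) and r₁ = 391 = a·0 + b·1 (s = 0, t = 1); each new remainder r_{k+1} = r_{k-1} − q_k·r_k inherits s_{k+1} = s_{k-1} − q_k·s_k, t_{k+1} = t_{k-1} − q_k·t_k, so r_k = a·s_k + b·t_k at every step:
  q = 1: r = 167, s = 1 − 1·0 = 1, t = 0 − 1·1 = -1  (check: 558·1 + 391·(-1) = 167)
  q = 2: r = 57, s = 0 − 2·1 = -2, t = 1 − 2·(-1) = 3  (check: 558·(-2) + 391·3 = 57)
  q = 2: r = 53, s = 1 − 2·(-2) = 5, t = -1 − 2·3 = -7  (check: 558·5 + 391·(-7) = 53)
  q = 1: r = 4, s = -2 − 1·5 = -7, t = 3 − 1·(-7) = 10  (check: 558·(-7) + 391·10 = 4)
  q = 13: r = 1, s = 5 − 13·(-7) = 96, t = -7 − 13·10 = -137  (check: 558·96 + 391·(-137) = 1)
The row with r = 1 (the gcd) gives the Bezout coefficients s = 96, t = -137.
Result: 558 · (96) + 391 · (-137) = 1.

gcd(558, 391) = 1; s = 96, t = -137 (check: 558·96 + 391·(-137) = 1).


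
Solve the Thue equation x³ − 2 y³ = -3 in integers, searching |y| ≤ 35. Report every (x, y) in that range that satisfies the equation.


The equation is x³ - 2y³ = -3. For fixed y, x³ = 2·y³ − 3, so a solution requires the RHS to be a perfect cube.
Strategy: iterate y from -35 to 35, compute RHS = 2·y³ − 3, and check whether it is a (positive or negative) perfect cube.
Check small values of y:
  y = 0: RHS = -3 is not a perfect cube.
  y = 1: RHS = -1 = (-1)³ ⇒ x = -1 works.
  y = -1: RHS = -5 is not a perfect cube.
  y = 2: RHS = 13 is not a perfect cube.
  y = -2: RHS = -19 is not a perfect cube.
  y = 3: RHS = 51 is not a perfect cube.
  y = -3: RHS = -57 is not a perfect cube.
Continuing, at y = 4: RHS = 125 = (5)³ ⇒ x = 5 works.
Searching the remaining y in |y| ≤ 35 finds no further solutions.
Collected solutions: (-1, 1), (5, 4).

Solutions (with |y| ≤ 35): (-1, 1), (5, 4).


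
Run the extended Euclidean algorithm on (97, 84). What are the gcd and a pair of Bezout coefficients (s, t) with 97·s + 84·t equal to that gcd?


Euclidean algorithm on (97, 84) — divide until remainder is 0:
  97 = 1 · 84 + 13
  84 = 6 · 13 + 6
  13 = 2 · 6 + 1
  6 = 6 · 1 + 0
gcd(97, 84) = 1.
Track Bezout coefficients alongside the remainders: start with r₀ = 97 = a·1 + b·0 (s = 1, t = 0) and r₁ = 84 = a·0 + b·1 (s = 0, t = 1); each new remainder r_{k+1} = r_{k-1} − q_k·r_k inherits s_{k+1} = s_{k-1} − q_k·s_k, t_{k+1} = t_{k-1} − q_k·t_k, so r_k = a·s_k + b·t_k at every step:
  q = 1: r = 13, s = 1 − 1·0 = 1, t = 0 − 1·1 = -1  (check: 97·1 + 84·(-1) = 13)
  q = 6: r = 6, s = 0 − 6·1 = -6, t = 1 − 6·(-1) = 7  (check: 97·(-6) + 84·7 = 6)
  q = 2: r = 1, s = 1 − 2·(-6) = 13, t = -1 − 2·7 = -15  (check: 97·13 + 84·(-15) = 1)
The row with r = 1 (the gcd) gives the Bezout coefficients s = 13, t = -15.
Result: 97 · (13) + 84 · (-15) = 1.

gcd(97, 84) = 1; s = 13, t = -15 (check: 97·13 + 84·(-15) = 1).


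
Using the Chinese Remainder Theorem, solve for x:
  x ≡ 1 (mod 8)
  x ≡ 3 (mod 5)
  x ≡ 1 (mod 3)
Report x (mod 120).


Moduli 8, 5, 3 are pairwise coprime; by CRT there is a unique solution modulo M = 8 · 5 · 3 = 120.
Solve pairwise, accumulating the modulus:
  Start with x ≡ 1 (mod 8).
  Combine with x ≡ 3 (mod 5): since gcd(8, 5) = 1, we get a unique residue mod 40.
    Write x = 1 + 8·t and substitute into x ≡ 3 (mod 5): 8·t ≡ 3 − 1 = 2 (mod 5).
    Reduce coefficients mod 5: 3·t ≡ 2 (mod 5).
    The inverse of 3 mod 5 is 2 (since 3·2 = 6 = 1·5 + 1), so t ≡ 2·2 = 4 ≡ 4 (mod 5).
    Then x = 1 + 8·4 = 33, valid modulo lcm(8, 5) = 40: x ≡ 33 (mod 40).
  Combine with x ≡ 1 (mod 3): since gcd(40, 3) = 1, we get a unique residue mod 120.
    Write x = 33 + 40·t and substitute into x ≡ 1 (mod 3): 40·t ≡ 1 − 33 = -32 (mod 3).
    Reduce coefficients mod 3: 1·t ≡ 1 (mod 3).
    So t ≡ 1 (mod 3).
    Then x = 33 + 40·1 = 73, valid modulo lcm(40, 3) = 120: x ≡ 73 (mod 120).
Verify: 73 mod 8 = 1 ✓, 73 mod 5 = 3 ✓, 73 mod 3 = 1 ✓.

x ≡ 73 (mod 120).


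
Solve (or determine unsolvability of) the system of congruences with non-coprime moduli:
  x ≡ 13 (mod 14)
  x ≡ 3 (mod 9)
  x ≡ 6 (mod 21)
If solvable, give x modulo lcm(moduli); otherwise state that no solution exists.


Moduli 14, 9, 21 are not pairwise coprime, so CRT works modulo lcm(m_i) when all pairwise compatibility conditions hold.
Pairwise compatibility: gcd(m_i, m_j) must divide a_i - a_j for every pair.
Merge one congruence at a time:
  Start: x ≡ 13 (mod 14).
  Combine with x ≡ 3 (mod 9): gcd(14, 9) = 1; 3 - 13 = -10, which IS divisible by 1, so compatible.
    Write x = 13 + 14·t and substitute into x ≡ 3 (mod 9): 14·t ≡ 3 − 13 = -10 (mod 9).
    Reduce coefficients mod 9: 5·t ≡ 8 (mod 9).
    The inverse of 5 mod 9 is 2 (since 5·2 = 10 = 1·9 + 1), so t ≡ 2·8 = 16 ≡ 7 (mod 9).
    Then x = 13 + 14·7 = 111, valid modulo lcm(14, 9) = 126: x ≡ 111 (mod 126).
  Combine with x ≡ 6 (mod 21): gcd(126, 21) = 21; 6 - 111 = -105, which IS divisible by 21, so compatible.
    Write x = 111 + 126·t and substitute into x ≡ 6 (mod 21): 126·t ≡ 6 − 111 = -105 (mod 21).
    Divide the congruence (and modulus) by g = 21: 6·t ≡ -5 (mod 1).
    Modulo 1 every t works; take t = 0.
    Then x = 111 + 126·0 = 111, valid modulo lcm(126, 21) = 126: x ≡ 111 (mod 126).
Verify: 111 mod 14 = 13, 111 mod 9 = 3, 111 mod 21 = 6.

x ≡ 111 (mod 126).


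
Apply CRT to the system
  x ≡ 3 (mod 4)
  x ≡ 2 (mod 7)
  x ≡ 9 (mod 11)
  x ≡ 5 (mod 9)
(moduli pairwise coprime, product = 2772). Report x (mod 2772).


Product of moduli M = 4 · 7 · 11 · 9 = 2772.
Merge one congruence at a time:
  Start: x ≡ 3 (mod 4).
  Combine with x ≡ 2 (mod 7); new modulus lcm = 28.
    Write x = 3 + 4·t and substitute into x ≡ 2 (mod 7): 4·t ≡ 2 − 3 = -1 (mod 7).
    Reduce coefficients mod 7: 4·t ≡ 6 (mod 7).
    The inverse of 4 mod 7 is 2 (since 4·2 = 8 = 1·7 + 1), so t ≡ 2·6 = 12 ≡ 5 (mod 7).
    Then x = 3 + 4·5 = 23, valid modulo lcm(4, 7) = 28: x ≡ 23 (mod 28).
  Combine with x ≡ 9 (mod 11); new modulus lcm = 308.
    Write x = 23 + 28·t and substitute into x ≡ 9 (mod 11): 28·t ≡ 9 − 23 = -14 (mod 11).
    Reduce coefficients mod 11: 6·t ≡ 8 (mod 11).
    The inverse of 6 mod 11 is 2 (since 6·2 = 12 = 1·11 + 1), so t ≡ 2·8 = 16 ≡ 5 (mod 11).
    Then x = 23 + 28·5 = 163, valid modulo lcm(28, 11) = 308: x ≡ 163 (mod 308).
  Combine with x ≡ 5 (mod 9); new modulus lcm = 2772.
    Write x = 163 + 308·t and substitute into x ≡ 5 (mod 9): 308·t ≡ 5 − 163 = -158 (mod 9).
    Reduce coefficients mod 9: 2·t ≡ 4 (mod 9).
    The inverse of 2 mod 9 is 5 (since 2·5 = 10 = 1·9 + 1), so t ≡ 5·4 = 20 ≡ 2 (mod 9).
    Then x = 163 + 308·2 = 779, valid modulo lcm(308, 9) = 2772: x ≡ 779 (mod 2772).
Verify against each original: 779 mod 4 = 3, 779 mod 7 = 2, 779 mod 11 = 9, 779 mod 9 = 5.

x ≡ 779 (mod 2772).


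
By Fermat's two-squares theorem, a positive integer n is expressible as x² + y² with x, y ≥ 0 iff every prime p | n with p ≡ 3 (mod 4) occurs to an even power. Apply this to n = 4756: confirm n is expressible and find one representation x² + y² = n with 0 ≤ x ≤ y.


Step 1: Factor n = 4756 = 2^2 · 29 · 41.
Step 2: Check the mod-4 condition on each prime factor: 2 = 2 (special); 29 ≡ 1 (mod 4), exponent 1; 41 ≡ 1 (mod 4), exponent 1.
All primes ≡ 3 (mod 4) appear to even exponent (or don't appear), so by the two-squares theorem n IS expressible as a sum of two squares.
Step 3: Build a representation. Group n = k² · m with k = 2 and m = 29 · 41 = 1189 (a product of primes ≡ 1 (mod 4)); a representation of m scales to one of n via (k·x)² + (k·y)² = k²(x² + y²). Each prime p ≡ 1 (mod 4) is itself a sum of two squares; find a² by testing p − a² for a perfect square:
  29: 29 − 1² = 28, 29 − 2² = 25 = 5² ⇒ 29 = 2² + 5².
  41: 41 − 1² = 40, 41 − 2² = 37, 41 − 3² = 32, 41 − 4² = 25 = 5² ⇒ 41 = 4² + 5².
  Combine using the Brahmagupta–Fibonacci identity (a² + b²)(c² + d²) = (ac − bd)² + (ad + bc)² = (ac + bd)² + (ad − bc)²:
  29 · 41 = 1189: from (2² + 5²)(4² + 5²), take (2·4 − 5·5, 2·5 + 5·4) = (8 − 25, 10 + 20) = (-17, 30); dropping signs (only squares matter) gives (17, 30); check 17² + 30² = 289 + 900 = 1189 ✓.
  Scale by k = 2: (2·17, 2·30) = (34, 60).
Step 4: Order so x ≤ y and verify: 34² + 60² = 1156 + 3600 = 4756 = n. ✓

n = 4756 = 34² + 60² (one valid representation with x ≤ y).


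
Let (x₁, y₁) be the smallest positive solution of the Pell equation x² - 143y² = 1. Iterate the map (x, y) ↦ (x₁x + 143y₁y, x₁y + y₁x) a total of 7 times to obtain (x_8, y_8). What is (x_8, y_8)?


Step 1: Find the fundamental solution (x₁, y₁) of x² - 143y² = 1.
  Expand √143 as a continued fraction. a₀ = ⌊√143⌋ = 11; iterate m_{k+1} = d_k·a_k − m_k, d_{k+1} = (143 − m_{k+1}²)/d_k, a_{k+1} = ⌊(a₀ + m_{k+1})/d_{k+1}⌋ (starting m₀ = 0, d₀ = 1), with convergents p_k = a_k·p_{k-1} + p_{k-2}, q_k = a_k·q_{k-1} + q_{k-2} (p₋₁ = 1, q₋₁ = 0):
  k = 0: a₀ = 11; p₀/q₀ = 11/1; p₀² − 143·q₀² = 121 − 143 = -22.
  k = 1: m = 11, d = 22, a = ⌊(11 + 11)/22⌋ = 1; p/q = (1·11 + 1)/(1·1 + 0) = 12/1; p² − 143·q² = 144 − 143 = 1.
  The first convergent with p² − 143·q² = 1 gives the fundamental solution (x₁, y₁) = (12, 1).
Step 2: Apply the recurrence (x_{n+1}, y_{n+1}) = (x₁x_n + 143y₁y_n, x₁y_n + y₁x_n) repeatedly.
  From (x_1, y_1) = (12, 1): x_2 = 12·12 + 143·1·1 = 287; y_2 = 12·1 + 1·12 = 24.
  From (x_2, y_2) = (287, 24): x_3 = 12·287 + 143·1·24 = 6876; y_3 = 12·24 + 1·287 = 575.
  From (x_3, y_3) = (6876, 575): x_4 = 12·6876 + 143·1·575 = 164737; y_4 = 12·575 + 1·6876 = 13776.
  From (x_4, y_4) = (164737, 13776): x_5 = 12·164737 + 143·1·13776 = 3946812; y_5 = 12·13776 + 1·164737 = 330049.
  From (x_5, y_5) = (3946812, 330049): x_6 = 12·3946812 + 143·1·330049 = 94558751; y_6 = 12·330049 + 1·3946812 = 7907400.
  From (x_6, y_6) = (94558751, 7907400): x_7 = 12·94558751 + 143·1·7907400 = 2265463212; y_7 = 12·7907400 + 1·94558751 = 189447551.
  From (x_7, y_7) = (2265463212, 189447551): x_8 = 12·2265463212 + 143·1·189447551 = 54276558337; y_8 = 12·189447551 + 1·2265463212 = 4538833824.
Step 3: Verify x_8² - 143·y_8² = 2945944784909764205569 - 2945944784909764205568 = 1 (should be 1). ✓

(x_1, y_1) = (12, 1); (x_8, y_8) = (54276558337, 4538833824).


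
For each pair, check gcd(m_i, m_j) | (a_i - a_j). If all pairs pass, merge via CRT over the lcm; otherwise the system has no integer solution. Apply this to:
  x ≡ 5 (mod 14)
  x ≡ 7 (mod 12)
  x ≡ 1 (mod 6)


Moduli 14, 12, 6 are not pairwise coprime, so CRT works modulo lcm(m_i) when all pairwise compatibility conditions hold.
Pairwise compatibility: gcd(m_i, m_j) must divide a_i - a_j for every pair.
Merge one congruence at a time:
  Start: x ≡ 5 (mod 14).
  Combine with x ≡ 7 (mod 12): gcd(14, 12) = 2; 7 - 5 = 2, which IS divisible by 2, so compatible.
    Write x = 5 + 14·t and substitute into x ≡ 7 (mod 12): 14·t ≡ 7 − 5 = 2 (mod 12).
    Divide the congruence (and modulus) by g = 2: 7·t ≡ 1 (mod 6).
    Reduce coefficients mod 6: 1·t ≡ 1 (mod 6).
    So t ≡ 1 (mod 6).
    Then x = 5 + 14·1 = 19, valid modulo lcm(14, 12) = 84: x ≡ 19 (mod 84).
  Combine with x ≡ 1 (mod 6): gcd(84, 6) = 6; 1 - 19 = -18, which IS divisible by 6, so compatible.
    Write x = 19 + 84·t and substitute into x ≡ 1 (mod 6): 84·t ≡ 1 − 19 = -18 (mod 6).
    Divide the congruence (and modulus) by g = 6: 14·t ≡ -3 (mod 1).
    Modulo 1 every t works; take t = 0.
    Then x = 19 + 84·0 = 19, valid modulo lcm(84, 6) = 84: x ≡ 19 (mod 84).
Verify: 19 mod 14 = 5, 19 mod 12 = 7, 19 mod 6 = 1.

x ≡ 19 (mod 84).


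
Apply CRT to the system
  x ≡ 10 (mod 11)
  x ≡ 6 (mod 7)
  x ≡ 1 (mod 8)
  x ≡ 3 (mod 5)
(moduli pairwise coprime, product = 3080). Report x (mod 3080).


Product of moduli M = 11 · 7 · 8 · 5 = 3080.
Merge one congruence at a time:
  Start: x ≡ 10 (mod 11).
  Combine with x ≡ 6 (mod 7); new modulus lcm = 77.
    Write x = 10 + 11·t and substitute into x ≡ 6 (mod 7): 11·t ≡ 6 − 10 = -4 (mod 7).
    Reduce coefficients mod 7: 4·t ≡ 3 (mod 7).
    The inverse of 4 mod 7 is 2 (since 4·2 = 8 = 1·7 + 1), so t ≡ 2·3 = 6 ≡ 6 (mod 7).
    Then x = 10 + 11·6 = 76, valid modulo lcm(11, 7) = 77: x ≡ 76 (mod 77).
  Combine with x ≡ 1 (mod 8); new modulus lcm = 616.
    Write x = 76 + 77·t and substitute into x ≡ 1 (mod 8): 77·t ≡ 1 − 76 = -75 (mod 8).
    Reduce coefficients mod 8: 5·t ≡ 5 (mod 8).
    The inverse of 5 mod 8 is 5 (since 5·5 = 25 = 3·8 + 1), so t ≡ 5·5 = 25 ≡ 1 (mod 8).
    Then x = 76 + 77·1 = 153, valid modulo lcm(77, 8) = 616: x ≡ 153 (mod 616).
  Combine with x ≡ 3 (mod 5); new modulus lcm = 3080.
    Write x = 153 + 616·t and substitute into x ≡ 3 (mod 5): 616·t ≡ 3 − 153 = -150 (mod 5).
    Reduce coefficients mod 5: 1·t ≡ 0 (mod 5).
    So t ≡ 0 (mod 5).
    Then x = 153 + 616·0 = 153, valid modulo lcm(616, 5) = 3080: x ≡ 153 (mod 3080).
Verify against each original: 153 mod 11 = 10, 153 mod 7 = 6, 153 mod 8 = 1, 153 mod 5 = 3.

x ≡ 153 (mod 3080).


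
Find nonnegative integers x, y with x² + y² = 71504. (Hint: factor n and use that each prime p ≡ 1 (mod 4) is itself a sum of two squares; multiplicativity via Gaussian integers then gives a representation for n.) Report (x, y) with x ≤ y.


Step 1: Factor n = 71504 = 2^4 · 41 · 109.
Step 2: Check the mod-4 condition on each prime factor: 2 = 2 (special); 41 ≡ 1 (mod 4), exponent 1; 109 ≡ 1 (mod 4), exponent 1.
All primes ≡ 3 (mod 4) appear to even exponent (or don't appear), so by the two-squares theorem n IS expressible as a sum of two squares.
Step 3: Build a representation. Group n = k² · m with k = 4 and m = 41 · 109 = 4469 (a product of primes ≡ 1 (mod 4)); a representation of m scales to one of n via (k·x)² + (k·y)² = k²(x² + y²). Each prime p ≡ 1 (mod 4) is itself a sum of two squares; find a² by testing p − a² for a perfect square:
  41: 41 − 1² = 40, 41 − 2² = 37, 41 − 3² = 32, 41 − 4² = 25 = 5² ⇒ 41 = 4² + 5².
  109: 109 − 1² = 108, 109 − 2² = 105, 109 − 3² = 100 = 10² ⇒ 109 = 3² + 10².
  Combine using the Brahmagupta–Fibonacci identity (a² + b²)(c² + d²) = (ac − bd)² + (ad + bc)² = (ac + bd)² + (ad − bc)²:
  41 · 109 = 4469: from (4² + 5²)(3² + 10²), take (4·3 − 5·10, 4·10 + 5·3) = (12 − 50, 40 + 15) = (-38, 55); dropping signs (only squares matter) gives (38, 55); check 38² + 55² = 1444 + 3025 = 4469 ✓.
  Scale by k = 4: (4·38, 4·55) = (152, 220).
Step 4: Order so x ≤ y and verify: 152² + 220² = 23104 + 48400 = 71504 = n. ✓

n = 71504 = 152² + 220² (one valid representation with x ≤ y).


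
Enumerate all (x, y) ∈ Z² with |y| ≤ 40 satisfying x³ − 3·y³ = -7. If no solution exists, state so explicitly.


The equation is x³ - 3y³ = -7. For fixed y, x³ = 3·y³ − 7, so a solution requires the RHS to be a perfect cube.
Strategy: iterate y from -40 to 40, compute RHS = 3·y³ − 7, and check whether it is a (positive or negative) perfect cube.
Check small values of y:
  y = 0: RHS = -7 is not a perfect cube.
  y = 1: RHS = -4 is not a perfect cube.
  y = -1: RHS = -10 is not a perfect cube.
  y = 2: RHS = 17 is not a perfect cube.
  y = -2: RHS = -31 is not a perfect cube.
  y = 3: RHS = 74 is not a perfect cube.
  y = -3: RHS = -88 is not a perfect cube.
Continuing the search up to |y| = 40 finds no solutions either.
No (x, y) in the scanned range satisfies the equation.

No integer solutions with |y| ≤ 40.


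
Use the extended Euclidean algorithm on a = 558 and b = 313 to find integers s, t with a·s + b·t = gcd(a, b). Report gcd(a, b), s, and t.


Euclidean algorithm on (558, 313) — divide until remainder is 0:
  558 = 1 · 313 + 245
  313 = 1 · 245 + 68
  245 = 3 · 68 + 41
  68 = 1 · 41 + 27
  41 = 1 · 27 + 14
  27 = 1 · 14 + 13
  14 = 1 · 13 + 1
  13 = 13 · 1 + 0
gcd(558, 313) = 1.
Track Bezout coefficients alongside the remainders: start with r₀ = 558 = a·1 + b·0 (s = 1, t = 0) and r₁ = 313 = a·0 + b·1 (s = 0, t = 1); each new remainder r_{k+1} = r_{k-1} − q_k·r_k inherits s_{k+1} = s_{k-1} − q_k·s_k, t_{k+1} = t_{k-1} − q_k·t_k, so r_k = a·s_k + b·t_k at every step:
  q = 1: r = 245, s = 1 − 1·0 = 1, t = 0 − 1·1 = -1  (check: 558·1 + 313·(-1) = 245)
  q = 1: r = 68, s = 0 − 1·1 = -1, t = 1 − 1·(-1) = 2  (check: 558·(-1) + 313·2 = 68)
  q = 3: r = 41, s = 1 − 3·(-1) = 4, t = -1 − 3·2 = -7  (check: 558·4 + 313·(-7) = 41)
  q = 1: r = 27, s = -1 − 1·4 = -5, t = 2 − 1·(-7) = 9  (check: 558·(-5) + 313·9 = 27)
  q = 1: r = 14, s = 4 − 1·(-5) = 9, t = -7 − 1·9 = -16  (check: 558·9 + 313·(-16) = 14)
  q = 1: r = 13, s = -5 − 1·9 = -14, t = 9 − 1·(-16) = 25  (check: 558·(-14) + 313·25 = 13)
  q = 1: r = 1, s = 9 − 1·(-14) = 23, t = -16 − 1·25 = -41  (check: 558·23 + 313·(-41) = 1)
The row with r = 1 (the gcd) gives the Bezout coefficients s = 23, t = -41.
Result: 558 · (23) + 313 · (-41) = 1.

gcd(558, 313) = 1; s = 23, t = -41 (check: 558·23 + 313·(-41) = 1).


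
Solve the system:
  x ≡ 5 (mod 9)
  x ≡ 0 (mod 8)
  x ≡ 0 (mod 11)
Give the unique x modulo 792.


Moduli 9, 8, 11 are pairwise coprime; by CRT there is a unique solution modulo M = 9 · 8 · 11 = 792.
Solve pairwise, accumulating the modulus:
  Start with x ≡ 5 (mod 9).
  Combine with x ≡ 0 (mod 8): since gcd(9, 8) = 1, we get a unique residue mod 72.
    Write x = 5 + 9·t and substitute into x ≡ 0 (mod 8): 9·t ≡ 0 − 5 = -5 (mod 8).
    Reduce coefficients mod 8: 1·t ≡ 3 (mod 8).
    So t ≡ 3 (mod 8).
    Then x = 5 + 9·3 = 32, valid modulo lcm(9, 8) = 72: x ≡ 32 (mod 72).
  Combine with x ≡ 0 (mod 11): since gcd(72, 11) = 1, we get a unique residue mod 792.
    Write x = 32 + 72·t and substitute into x ≡ 0 (mod 11): 72·t ≡ 0 − 32 = -32 (mod 11).
    Reduce coefficients mod 11: 6·t ≡ 1 (mod 11).
    The inverse of 6 mod 11 is 2 (since 6·2 = 12 = 1·11 + 1), so t ≡ 2·1 = 2 ≡ 2 (mod 11).
    Then x = 32 + 72·2 = 176, valid modulo lcm(72, 11) = 792: x ≡ 176 (mod 792).
Verify: 176 mod 9 = 5 ✓, 176 mod 8 = 0 ✓, 176 mod 11 = 0 ✓.

x ≡ 176 (mod 792).


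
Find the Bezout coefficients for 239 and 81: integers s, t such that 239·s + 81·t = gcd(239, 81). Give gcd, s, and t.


Euclidean algorithm on (239, 81) — divide until remainder is 0:
  239 = 2 · 81 + 77
  81 = 1 · 77 + 4
  77 = 19 · 4 + 1
  4 = 4 · 1 + 0
gcd(239, 81) = 1.
Track Bezout coefficients alongside the remainders: start with r₀ = 239 = a·1 + b·0 (s = 1, t = 0) and r₁ = 81 = a·0 + b·1 (s = 0, t = 1); each new remainder r_{k+1} = r_{k-1} − q_k·r_k inherits s_{k+1} = s_{k-1} − q_k·s_k, t_{k+1} = t_{k-1} − q_k·t_k, so r_k = a·s_k + b·t_k at every step:
  q = 2: r = 77, s = 1 − 2·0 = 1, t = 0 − 2·1 = -2  (check: 239·1 + 81·(-2) = 77)
  q = 1: r = 4, s = 0 − 1·1 = -1, t = 1 − 1·(-2) = 3  (check: 239·(-1) + 81·3 = 4)
  q = 19: r = 1, s = 1 − 19·(-1) = 20, t = -2 − 19·3 = -59  (check: 239·20 + 81·(-59) = 1)
The row with r = 1 (the gcd) gives the Bezout coefficients s = 20, t = -59.
Result: 239 · (20) + 81 · (-59) = 1.

gcd(239, 81) = 1; s = 20, t = -59 (check: 239·20 + 81·(-59) = 1).


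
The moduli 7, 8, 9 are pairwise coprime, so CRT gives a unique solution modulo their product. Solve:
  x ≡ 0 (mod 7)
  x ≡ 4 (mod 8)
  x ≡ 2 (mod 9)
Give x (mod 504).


Moduli 7, 8, 9 are pairwise coprime; by CRT there is a unique solution modulo M = 7 · 8 · 9 = 504.
Solve pairwise, accumulating the modulus:
  Start with x ≡ 0 (mod 7).
  Combine with x ≡ 4 (mod 8): since gcd(7, 8) = 1, we get a unique residue mod 56.
    Write x = 0 + 7·t and substitute into x ≡ 4 (mod 8): 7·t ≡ 4 − 0 = 4 (mod 8).
    The inverse of 7 mod 8 is 7 (since 7·7 = 49 = 6·8 + 1), so t ≡ 7·4 = 28 ≡ 4 (mod 8).
    Then x = 0 + 7·4 = 28, valid modulo lcm(7, 8) = 56: x ≡ 28 (mod 56).
  Combine with x ≡ 2 (mod 9): since gcd(56, 9) = 1, we get a unique residue mod 504.
    Write x = 28 + 56·t and substitute into x ≡ 2 (mod 9): 56·t ≡ 2 − 28 = -26 (mod 9).
    Reduce coefficients mod 9: 2·t ≡ 1 (mod 9).
    The inverse of 2 mod 9 is 5 (since 2·5 = 10 = 1·9 + 1), so t ≡ 5·1 = 5 ≡ 5 (mod 9).
    Then x = 28 + 56·5 = 308, valid modulo lcm(56, 9) = 504: x ≡ 308 (mod 504).
Verify: 308 mod 7 = 0 ✓, 308 mod 8 = 4 ✓, 308 mod 9 = 2 ✓.

x ≡ 308 (mod 504).


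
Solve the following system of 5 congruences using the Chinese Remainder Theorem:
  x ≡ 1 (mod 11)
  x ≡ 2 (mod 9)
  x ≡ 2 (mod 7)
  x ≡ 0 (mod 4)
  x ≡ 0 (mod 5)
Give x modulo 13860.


Product of moduli M = 11 · 9 · 7 · 4 · 5 = 13860.
Merge one congruence at a time:
  Start: x ≡ 1 (mod 11).
  Combine with x ≡ 2 (mod 9); new modulus lcm = 99.
    Write x = 1 + 11·t and substitute into x ≡ 2 (mod 9): 11·t ≡ 2 − 1 = 1 (mod 9).
    Reduce coefficients mod 9: 2·t ≡ 1 (mod 9).
    The inverse of 2 mod 9 is 5 (since 2·5 = 10 = 1·9 + 1), so t ≡ 5·1 = 5 ≡ 5 (mod 9).
    Then x = 1 + 11·5 = 56, valid modulo lcm(11, 9) = 99: x ≡ 56 (mod 99).
  Combine with x ≡ 2 (mod 7); new modulus lcm = 693.
    Write x = 56 + 99·t and substitute into x ≡ 2 (mod 7): 99·t ≡ 2 − 56 = -54 (mod 7).
    Reduce coefficients mod 7: 1·t ≡ 2 (mod 7).
    So t ≡ 2 (mod 7).
    Then x = 56 + 99·2 = 254, valid modulo lcm(99, 7) = 693: x ≡ 254 (mod 693).
  Combine with x ≡ 0 (mod 4); new modulus lcm = 2772.
    Write x = 254 + 693·t and substitute into x ≡ 0 (mod 4): 693·t ≡ 0 − 254 = -254 (mod 4).
    Reduce coefficients mod 4: 1·t ≡ 2 (mod 4).
    So t ≡ 2 (mod 4).
    Then x = 254 + 693·2 = 1640, valid modulo lcm(693, 4) = 2772: x ≡ 1640 (mod 2772).
  Combine with x ≡ 0 (mod 5); new modulus lcm = 13860.
    Write x = 1640 + 2772·t and substitute into x ≡ 0 (mod 5): 2772·t ≡ 0 − 1640 = -1640 (mod 5).
    Reduce coefficients mod 5: 2·t ≡ 0 (mod 5).
    The inverse of 2 mod 5 is 3 (since 2·3 = 6 = 1·5 + 1), so t ≡ 3·0 = 0 ≡ 0 (mod 5).
    Then x = 1640 + 2772·0 = 1640, valid modulo lcm(2772, 5) = 13860: x ≡ 1640 (mod 13860).
Verify against each original: 1640 mod 11 = 1, 1640 mod 9 = 2, 1640 mod 7 = 2, 1640 mod 4 = 0, 1640 mod 5 = 0.

x ≡ 1640 (mod 13860).


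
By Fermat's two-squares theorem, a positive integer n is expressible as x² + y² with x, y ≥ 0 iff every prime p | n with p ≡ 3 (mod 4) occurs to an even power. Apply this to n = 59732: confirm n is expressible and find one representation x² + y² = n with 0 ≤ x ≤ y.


Step 1: Factor n = 59732 = 2^2 · 109 · 137.
Step 2: Check the mod-4 condition on each prime factor: 2 = 2 (special); 109 ≡ 1 (mod 4), exponent 1; 137 ≡ 1 (mod 4), exponent 1.
All primes ≡ 3 (mod 4) appear to even exponent (or don't appear), so by the two-squares theorem n IS expressible as a sum of two squares.
Step 3: Build a representation. Group n = k² · m with k = 2 and m = 109 · 137 = 14933 (a product of primes ≡ 1 (mod 4)); a representation of m scales to one of n via (k·x)² + (k·y)² = k²(x² + y²). Each prime p ≡ 1 (mod 4) is itself a sum of two squares; find a² by testing p − a² for a perfect square:
  109: 109 − 1² = 108, 109 − 2² = 105, 109 − 3² = 100 = 10² ⇒ 109 = 3² + 10².
  137: 137 − 1² = 136, 137 − 2² = 133, 137 − 3² = 128, 137 − 4² = 121 = 11² ⇒ 137 = 4² + 11².
  Combine using the Brahmagupta–Fibonacci identity (a² + b²)(c² + d²) = (ac − bd)² + (ad + bc)² = (ac + bd)² + (ad − bc)²:
  109 · 137 = 14933: from (3² + 10²)(4² + 11²), take (3·4 − 10·11, 3·11 + 10·4) = (12 − 110, 33 + 40) = (-98, 73); dropping signs (only squares matter) gives (98, 73); check 98² + 73² = 9604 + 5329 = 14933 ✓.
  Scale by k = 2: (2·98, 2·73) = (196, 146).
Step 4: Order so x ≤ y and verify: 146² + 196² = 21316 + 38416 = 59732 = n. ✓

n = 59732 = 146² + 196² (one valid representation with x ≤ y).


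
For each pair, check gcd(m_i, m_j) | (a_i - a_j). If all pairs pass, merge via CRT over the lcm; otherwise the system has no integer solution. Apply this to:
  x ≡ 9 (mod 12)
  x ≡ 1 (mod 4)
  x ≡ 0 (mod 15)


Moduli 12, 4, 15 are not pairwise coprime, so CRT works modulo lcm(m_i) when all pairwise compatibility conditions hold.
Pairwise compatibility: gcd(m_i, m_j) must divide a_i - a_j for every pair.
Merge one congruence at a time:
  Start: x ≡ 9 (mod 12).
  Combine with x ≡ 1 (mod 4): gcd(12, 4) = 4; 1 - 9 = -8, which IS divisible by 4, so compatible.
    Write x = 9 + 12·t and substitute into x ≡ 1 (mod 4): 12·t ≡ 1 − 9 = -8 (mod 4).
    Divide the congruence (and modulus) by g = 4: 3·t ≡ -2 (mod 1).
    Modulo 1 every t works; take t = 0.
    Then x = 9 + 12·0 = 9, valid modulo lcm(12, 4) = 12: x ≡ 9 (mod 12).
  Combine with x ≡ 0 (mod 15): gcd(12, 15) = 3; 0 - 9 = -9, which IS divisible by 3, so compatible.
    Write x = 9 + 12·t and substitute into x ≡ 0 (mod 15): 12·t ≡ 0 − 9 = -9 (mod 15).
    Divide the congruence (and modulus) by g = 3: 4·t ≡ -3 (mod 5).
    Reduce coefficients mod 5: 4·t ≡ 2 (mod 5).
    The inverse of 4 mod 5 is 4 (since 4·4 = 16 = 3·5 + 1), so t ≡ 4·2 = 8 ≡ 3 (mod 5).
    Then x = 9 + 12·3 = 45, valid modulo lcm(12, 15) = 60: x ≡ 45 (mod 60).
Verify: 45 mod 12 = 9, 45 mod 4 = 1, 45 mod 15 = 0.

x ≡ 45 (mod 60).


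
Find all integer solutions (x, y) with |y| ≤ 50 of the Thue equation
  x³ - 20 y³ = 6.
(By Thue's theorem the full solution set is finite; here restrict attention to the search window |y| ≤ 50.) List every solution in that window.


The equation is x³ - 20y³ = 6. For fixed y, x³ = 20·y³ + 6, so a solution requires the RHS to be a perfect cube.
Strategy: iterate y from -50 to 50, compute RHS = 20·y³ + 6, and check whether it is a (positive or negative) perfect cube.
Check small values of y:
  y = 0: RHS = 6 is not a perfect cube.
  y = 1: RHS = 26 is not a perfect cube.
  y = -1: RHS = -14 is not a perfect cube.
  y = 2: RHS = 166 is not a perfect cube.
  y = -2: RHS = -154 is not a perfect cube.
  y = 3: RHS = 546 is not a perfect cube.
  y = -3: RHS = -534 is not a perfect cube.
Continuing the search up to |y| = 50 finds no solutions either.
No (x, y) in the scanned range satisfies the equation.

No integer solutions with |y| ≤ 50.


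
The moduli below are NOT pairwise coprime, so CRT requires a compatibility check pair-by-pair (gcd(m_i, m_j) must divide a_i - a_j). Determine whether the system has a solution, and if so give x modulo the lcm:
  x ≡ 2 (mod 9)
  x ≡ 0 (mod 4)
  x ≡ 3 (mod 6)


Moduli 9, 4, 6 are not pairwise coprime, so CRT works modulo lcm(m_i) when all pairwise compatibility conditions hold.
Pairwise compatibility: gcd(m_i, m_j) must divide a_i - a_j for every pair.
Merge one congruence at a time:
  Start: x ≡ 2 (mod 9).
  Combine with x ≡ 0 (mod 4): gcd(9, 4) = 1; 0 - 2 = -2, which IS divisible by 1, so compatible.
    Write x = 2 + 9·t and substitute into x ≡ 0 (mod 4): 9·t ≡ 0 − 2 = -2 (mod 4).
    Reduce coefficients mod 4: 1·t ≡ 2 (mod 4).
    So t ≡ 2 (mod 4).
    Then x = 2 + 9·2 = 20, valid modulo lcm(9, 4) = 36: x ≡ 20 (mod 36).
  Combine with x ≡ 3 (mod 6): gcd(36, 6) = 6, and 3 - 20 = -17 is NOT divisible by 6.
    ⇒ system is inconsistent (no integer solution).

No solution (the system is inconsistent).


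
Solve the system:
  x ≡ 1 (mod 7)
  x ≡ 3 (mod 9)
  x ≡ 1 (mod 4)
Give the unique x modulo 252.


Moduli 7, 9, 4 are pairwise coprime; by CRT there is a unique solution modulo M = 7 · 9 · 4 = 252.
Solve pairwise, accumulating the modulus:
  Start with x ≡ 1 (mod 7).
  Combine with x ≡ 3 (mod 9): since gcd(7, 9) = 1, we get a unique residue mod 63.
    Write x = 1 + 7·t and substitute into x ≡ 3 (mod 9): 7·t ≡ 3 − 1 = 2 (mod 9).
    The inverse of 7 mod 9 is 4 (since 7·4 = 28 = 3·9 + 1), so t ≡ 4·2 = 8 ≡ 8 (mod 9).
    Then x = 1 + 7·8 = 57, valid modulo lcm(7, 9) = 63: x ≡ 57 (mod 63).
  Combine with x ≡ 1 (mod 4): since gcd(63, 4) = 1, we get a unique residue mod 252.
    Write x = 57 + 63·t and substitute into x ≡ 1 (mod 4): 63·t ≡ 1 − 57 = -56 (mod 4).
    Reduce coefficients mod 4: 3·t ≡ 0 (mod 4).
    The inverse of 3 mod 4 is 3 (since 3·3 = 9 = 2·4 + 1), so t ≡ 3·0 = 0 ≡ 0 (mod 4).
    Then x = 57 + 63·0 = 57, valid modulo lcm(63, 4) = 252: x ≡ 57 (mod 252).
Verify: 57 mod 7 = 1 ✓, 57 mod 9 = 3 ✓, 57 mod 4 = 1 ✓.

x ≡ 57 (mod 252).


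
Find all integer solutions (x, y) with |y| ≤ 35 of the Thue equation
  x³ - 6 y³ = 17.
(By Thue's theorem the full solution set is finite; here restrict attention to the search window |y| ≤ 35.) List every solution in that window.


The equation is x³ - 6y³ = 17. For fixed y, x³ = 6·y³ + 17, so a solution requires the RHS to be a perfect cube.
Strategy: iterate y from -35 to 35, compute RHS = 6·y³ + 17, and check whether it is a (positive or negative) perfect cube.
Check small values of y:
  y = 0: RHS = 17 is not a perfect cube.
  y = 1: RHS = 23 is not a perfect cube.
  y = -1: RHS = 11 is not a perfect cube.
  y = 2: RHS = 65 is not a perfect cube.
  y = -2: RHS = -31 is not a perfect cube.
  y = 3: RHS = 179 is not a perfect cube.
  y = -3: RHS = -145 is not a perfect cube.
Continuing the search up to |y| = 35 finds no solutions either.
No (x, y) in the scanned range satisfies the equation.

No integer solutions with |y| ≤ 35.


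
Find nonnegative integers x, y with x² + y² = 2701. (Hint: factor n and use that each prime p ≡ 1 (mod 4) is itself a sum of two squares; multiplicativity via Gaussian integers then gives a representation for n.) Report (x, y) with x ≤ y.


Step 1: Factor n = 2701 = 37 · 73.
Step 2: Check the mod-4 condition on each prime factor: 37 ≡ 1 (mod 4), exponent 1; 73 ≡ 1 (mod 4), exponent 1.
All primes ≡ 3 (mod 4) appear to even exponent (or don't appear), so by the two-squares theorem n IS expressible as a sum of two squares.
Step 3: Build a representation. Here n = 37 · 73 is a product of primes ≡ 1 (mod 4). Each prime p ≡ 1 (mod 4) is itself a sum of two squares; find a² by testing p − a² for a perfect square:
  37: 37 − 1² = 36 = 6² ⇒ 37 = 1² + 6².
  73: 73 − 1² = 72, 73 − 2² = 69, 73 − 3² = 64 = 8² ⇒ 73 = 3² + 8².
  Combine using the Brahmagupta–Fibonacci identity (a² + b²)(c² + d²) = (ac − bd)² + (ad + bc)² = (ac + bd)² + (ad − bc)²:
  37 · 73 = 2701: from (1² + 6²)(3² + 8²), take (1·3 − 6·8, 1·8 + 6·3) = (3 − 48, 8 + 18) = (-45, 26); dropping signs (only squares matter) gives (45, 26); check 45² + 26² = 2025 + 676 = 2701 ✓.
Step 4: Order so x ≤ y and verify: 26² + 45² = 676 + 2025 = 2701 = n. ✓

n = 2701 = 26² + 45² (one valid representation with x ≤ y).


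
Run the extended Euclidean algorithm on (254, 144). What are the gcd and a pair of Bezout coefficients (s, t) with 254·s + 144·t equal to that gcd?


Euclidean algorithm on (254, 144) — divide until remainder is 0:
  254 = 1 · 144 + 110
  144 = 1 · 110 + 34
  110 = 3 · 34 + 8
  34 = 4 · 8 + 2
  8 = 4 · 2 + 0
gcd(254, 144) = 2.
Track Bezout coefficients alongside the remainders: start with r₀ = 254 = a·1 + b·0 (s = 1, t = 0) and r₁ = 144 = a·0 + b·1 (s = 0, t = 1); each new remainder r_{k+1} = r_{k-1} − q_k·r_k inherits s_{k+1} = s_{k-1} − q_k·s_k, t_{k+1} = t_{k-1} − q_k·t_k, so r_k = a·s_k + b·t_k at every step:
  q = 1: r = 110, s = 1 − 1·0 = 1, t = 0 − 1·1 = -1  (check: 254·1 + 144·(-1) = 110)
  q = 1: r = 34, s = 0 − 1·1 = -1, t = 1 − 1·(-1) = 2  (check: 254·(-1) + 144·2 = 34)
  q = 3: r = 8, s = 1 − 3·(-1) = 4, t = -1 − 3·2 = -7  (check: 254·4 + 144·(-7) = 8)
  q = 4: r = 2, s = -1 − 4·4 = -17, t = 2 − 4·(-7) = 30  (check: 254·(-17) + 144·30 = 2)
The row with r = 2 (the gcd) gives the Bezout coefficients s = -17, t = 30.
Result: 254 · (-17) + 144 · (30) = 2.

gcd(254, 144) = 2; s = -17, t = 30 (check: 254·(-17) + 144·30 = 2).


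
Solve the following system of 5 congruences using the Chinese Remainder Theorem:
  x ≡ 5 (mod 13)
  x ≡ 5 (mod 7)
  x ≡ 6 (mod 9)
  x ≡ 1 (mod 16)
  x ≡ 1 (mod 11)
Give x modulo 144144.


Product of moduli M = 13 · 7 · 9 · 16 · 11 = 144144.
Merge one congruence at a time:
  Start: x ≡ 5 (mod 13).
  Combine with x ≡ 5 (mod 7); new modulus lcm = 91.
    Write x = 5 + 13·t and substitute into x ≡ 5 (mod 7): 13·t ≡ 5 − 5 = 0 (mod 7).
    Reduce coefficients mod 7: 6·t ≡ 0 (mod 7).
    The inverse of 6 mod 7 is 6 (since 6·6 = 36 = 5·7 + 1), so t ≡ 6·0 = 0 ≡ 0 (mod 7).
    Then x = 5 + 13·0 = 5, valid modulo lcm(13, 7) = 91: x ≡ 5 (mod 91).
  Combine with x ≡ 6 (mod 9); new modulus lcm = 819.
    Write x = 5 + 91·t and substitute into x ≡ 6 (mod 9): 91·t ≡ 6 − 5 = 1 (mod 9).
    Reduce coefficients mod 9: 1·t ≡ 1 (mod 9).
    So t ≡ 1 (mod 9).
    Then x = 5 + 91·1 = 96, valid modulo lcm(91, 9) = 819: x ≡ 96 (mod 819).
  Combine with x ≡ 1 (mod 16); new modulus lcm = 13104.
    Write x = 96 + 819·t and substitute into x ≡ 1 (mod 16): 819·t ≡ 1 − 96 = -95 (mod 16).
    Reduce coefficients mod 16: 3·t ≡ 1 (mod 16).
    The inverse of 3 mod 16 is 11 (since 3·11 = 33 = 2·16 + 1), so t ≡ 11·1 = 11 ≡ 11 (mod 16).
    Then x = 96 + 819·11 = 9105, valid modulo lcm(819, 16) = 13104: x ≡ 9105 (mod 13104).
  Combine with x ≡ 1 (mod 11); new modulus lcm = 144144.
    Write x = 9105 + 13104·t and substitute into x ≡ 1 (mod 11): 13104·t ≡ 1 − 9105 = -9104 (mod 11).
    Reduce coefficients mod 11: 3·t ≡ 4 (mod 11).
    The inverse of 3 mod 11 is 4 (since 3·4 = 12 = 1·11 + 1), so t ≡ 4·4 = 16 ≡ 5 (mod 11).
    Then x = 9105 + 13104·5 = 74625, valid modulo lcm(13104, 11) = 144144: x ≡ 74625 (mod 144144).
Verify against each original: 74625 mod 13 = 5, 74625 mod 7 = 5, 74625 mod 9 = 6, 74625 mod 16 = 1, 74625 mod 11 = 1.

x ≡ 74625 (mod 144144).
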